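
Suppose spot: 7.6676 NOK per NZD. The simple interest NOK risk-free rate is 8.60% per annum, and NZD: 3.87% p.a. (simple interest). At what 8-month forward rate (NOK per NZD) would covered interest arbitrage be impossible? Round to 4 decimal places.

T = 8/12 years.
NOK accumulates by 1 + 0.0860×8/12 = 1.0573333.
NZD accumulates by 1 + 0.0387×8/12 = 1.025800.
CIP: F = S · (grow NOK)/(grow NZD) = 7.6676 × 1.0573333/1.025800 = 7.903304 NOK per NZD.

7.9033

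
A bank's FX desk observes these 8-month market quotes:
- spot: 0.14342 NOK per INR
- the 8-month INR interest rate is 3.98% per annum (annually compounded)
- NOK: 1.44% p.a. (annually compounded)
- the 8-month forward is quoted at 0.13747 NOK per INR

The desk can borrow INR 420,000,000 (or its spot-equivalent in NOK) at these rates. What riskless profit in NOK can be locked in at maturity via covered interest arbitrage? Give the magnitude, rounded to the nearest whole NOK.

T = 8/12 years.
Keep in INR, deliver into the forward: 420,000,000·1.0263603718·0.13747 = NOK 59,259,379.33.
Swap to NOK now, deposit: 420,000,000·0.14342·1.0095771062 = NOK 60,813,290.40.
The quoted forward undervalues INR, so borrow INR, convert to NOK at spot, deposit the NOK at 1.44%, and buy INR forward at 0.13747 to cover the loan.
Arbitrage profit = |59,259,379.33 − 60,813,290.40| = NOK 1,553,911.

NOK 1,553,911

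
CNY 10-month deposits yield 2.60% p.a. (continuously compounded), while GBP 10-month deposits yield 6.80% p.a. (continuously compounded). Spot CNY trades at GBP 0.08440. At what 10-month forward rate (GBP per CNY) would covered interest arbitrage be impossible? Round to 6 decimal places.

T = 10/12 years.
Growth of 1 GBP over T: e^(0.0680×10/12) = 1.058303.
CNY accumulates by e^(0.0260×10/12) = 1.0219031.
So F = 0.0844 × 1.058303 / 1.0219031 = 0.08740630 (GBP/CNY).

0.087406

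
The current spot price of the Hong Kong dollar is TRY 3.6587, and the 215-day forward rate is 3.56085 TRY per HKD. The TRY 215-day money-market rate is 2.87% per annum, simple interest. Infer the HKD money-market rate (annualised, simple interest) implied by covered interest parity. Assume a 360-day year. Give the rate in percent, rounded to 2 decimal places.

T = 215/360 years.
By CIP, F/S equals the TRY-to-HKD growth ratio: 3.56085/3.6587 = 0.9732555.
The TRY side grows by 1 + 0.0287×215/360 = 1.0171403.
That pins the HKD growth at 1.0450907.
(1.0450907 − 1)/T = 0.075501, i.e. 7.55%.

7.55%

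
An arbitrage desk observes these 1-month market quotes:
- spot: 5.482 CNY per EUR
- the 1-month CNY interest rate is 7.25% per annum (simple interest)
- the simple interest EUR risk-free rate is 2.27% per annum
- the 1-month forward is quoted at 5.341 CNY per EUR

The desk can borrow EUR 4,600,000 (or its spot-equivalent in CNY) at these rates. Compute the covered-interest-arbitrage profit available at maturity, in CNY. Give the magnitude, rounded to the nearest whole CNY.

CNY 754,478

T = 1/12 years.
Route A — deposit EUR, sell forward: 4,600,000 × 1.0018916667 × 5.341 = CNY 24,615,075.60.
Route B — convert at spot, deposit CNY: 4,600,000 × 5.482 × 1.0060416667 = CNY 25,369,553.92.
The quoted forward undervalues EUR, so borrow EUR, convert to CNY at spot, deposit the CNY at 7.25%, and buy EUR forward at 5.341 to cover the loan.
Profit = 25,369,553.92 − 24,615,075.60 = CNY 754,478.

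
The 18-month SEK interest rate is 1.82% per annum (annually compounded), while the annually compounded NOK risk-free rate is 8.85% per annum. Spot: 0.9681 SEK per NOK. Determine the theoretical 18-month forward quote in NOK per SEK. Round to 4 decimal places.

T = 18/12 years.
SEK growth factor: (1 + 0.0182)^(18/12) = 1.0274238.
NOK accumulates by (1 + 0.0885)^(18/12) = 1.1356451.
CIP: F = S · (grow SEK)/(grow NOK) = 0.9681 × 1.0274238/1.1356451 = 0.8758449 SEK per NOK.
Quoted the other way: 1/0.8758449 = 1.1418 NOK per SEK.

1.1418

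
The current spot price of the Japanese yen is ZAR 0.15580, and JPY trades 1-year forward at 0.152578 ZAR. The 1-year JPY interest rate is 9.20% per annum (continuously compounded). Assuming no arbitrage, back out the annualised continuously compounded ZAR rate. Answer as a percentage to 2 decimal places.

7.11%

T = 1 year.
CIP gives F = S · g_ZAR/g_JPY, so g_ZAR/g_JPY = 0.152578/0.1558 = 0.9793196.
JPY growth factor: e^(0.0920×1) = 1.0963648.
Hence g_ZAR = 1.0736915.
Take logs: ln 1.0736915 / 1 = 0.071103, so 7.11%.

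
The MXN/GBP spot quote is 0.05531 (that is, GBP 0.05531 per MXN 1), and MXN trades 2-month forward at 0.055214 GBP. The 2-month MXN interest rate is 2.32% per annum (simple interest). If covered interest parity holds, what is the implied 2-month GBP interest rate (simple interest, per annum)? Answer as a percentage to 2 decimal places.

1.27%

T = 2/12 years.
By CIP, F/S equals the GBP-to-MXN growth ratio: 0.055214/0.05531 = 0.9982643.
The MXN side grows by 1 + 0.0232×2/12 = 1.0038667.
So the GBP growth factor = 1.0021243.
r = (1.0021243 − 1)/(2/12) = 0.012746 → 1.27%.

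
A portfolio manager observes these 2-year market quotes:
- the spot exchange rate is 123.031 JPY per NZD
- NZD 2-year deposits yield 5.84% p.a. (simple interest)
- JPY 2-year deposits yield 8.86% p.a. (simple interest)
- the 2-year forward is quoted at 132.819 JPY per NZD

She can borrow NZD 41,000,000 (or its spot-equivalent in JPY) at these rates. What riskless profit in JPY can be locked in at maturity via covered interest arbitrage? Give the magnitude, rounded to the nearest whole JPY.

JPY 143,506,806

T = 2 years.
Route A — deposit NZD, sell forward: 41,000,000 × 1.116800 × 132.819 = JPY 6,081,622,627.20.
Route B — convert at spot, deposit JPY: 41,000,000 × 123.031 × 1.177200 = JPY 5,938,115,821.20.
The quoted forward overvalues NZD, so borrow JPY, buy NZD at spot, deposit the NZD at 5.84%, and sell the proceeds forward at 132.819.
Arbitrage profit = |6,081,622,627.20 − 5,938,115,821.20| = JPY 143,506,806.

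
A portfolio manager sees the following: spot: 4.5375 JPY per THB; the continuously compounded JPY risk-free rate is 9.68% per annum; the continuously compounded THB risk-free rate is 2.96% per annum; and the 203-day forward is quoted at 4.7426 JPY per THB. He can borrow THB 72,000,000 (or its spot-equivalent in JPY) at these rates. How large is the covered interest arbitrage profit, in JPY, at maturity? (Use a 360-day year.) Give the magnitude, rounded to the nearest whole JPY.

T = 203/360 years.
Invest the THB and cover forward: 72,000,000 × 1.01683118596 × 4.7426 = JPY 347,214,497.94.
Convert at spot and invest in JPY: 72,000,000 × 4.5375 × 1.05610165457 = JPY 345,028,410.55.
The quoted forward overvalues THB, so borrow JPY, buy THB at spot, deposit the THB at 2.96%, and sell the proceeds forward at 4.7426.
Arbitrage profit = |347,214,497.94 − 345,028,410.55| = JPY 2,186,087.

JPY 2,186,087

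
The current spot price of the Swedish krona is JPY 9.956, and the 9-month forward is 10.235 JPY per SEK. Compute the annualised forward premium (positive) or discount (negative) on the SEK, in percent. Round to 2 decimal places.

+3.74%

T = 9/12 years.
SEK trades forward at +2.80233% vs spot over the period.
Per annum: 0.0280233 / (9/12) = 0.037364 = 3.74%.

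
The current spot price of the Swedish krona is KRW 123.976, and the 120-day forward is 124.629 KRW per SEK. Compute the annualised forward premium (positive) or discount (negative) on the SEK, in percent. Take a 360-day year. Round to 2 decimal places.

+1.58%

T = 120/360 years.
(F − S)/S = (124.629 − 123.976)/123.976 = 0.0052671.
Annualise by dividing by T: 0.0052671 / (120/360) = 0.015801 → 1.58%.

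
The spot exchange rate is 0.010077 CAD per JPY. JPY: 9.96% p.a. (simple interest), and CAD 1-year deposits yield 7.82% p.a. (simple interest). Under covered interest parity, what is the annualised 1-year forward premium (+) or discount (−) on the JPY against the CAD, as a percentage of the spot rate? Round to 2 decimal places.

T = 1 year.
F = S · g_CAD/g_JPY = 0.010077 × 1.078200/1.099600 = 0.009880885.
Annualised premium = (F − S)/S × (1/T) = (0.009880885 − 0.010077)/0.010077 ÷ 1 = -1.95%.

-1.95%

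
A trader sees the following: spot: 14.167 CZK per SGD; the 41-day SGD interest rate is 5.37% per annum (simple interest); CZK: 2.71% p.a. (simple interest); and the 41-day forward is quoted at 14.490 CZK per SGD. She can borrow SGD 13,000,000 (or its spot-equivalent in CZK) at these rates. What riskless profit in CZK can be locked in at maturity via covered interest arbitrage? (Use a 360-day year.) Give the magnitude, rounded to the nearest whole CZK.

CZK 4,782,616

T = 41/360 years.
Keep in SGD, deliver into the forward: 13,000,000·1.00611583333·14.490 = CZK 189,522,039.52.
Swap to CZK now, deposit: 13,000,000·14.167·1.00308638889 = CZK 184,739,423.33.
The quoted forward overvalues SGD, so borrow CZK, buy SGD at spot, deposit the SGD at 5.37%, and sell the proceeds forward at 14.490.
The gap between the two covered legs is CZK 4,782,616.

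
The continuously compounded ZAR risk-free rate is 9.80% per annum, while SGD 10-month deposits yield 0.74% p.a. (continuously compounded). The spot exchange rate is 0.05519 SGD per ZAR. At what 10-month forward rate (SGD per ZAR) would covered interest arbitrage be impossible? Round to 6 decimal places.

T = 10/12 years.
SGD accumulates by e^(0.0074×10/12) = 1.0061857.
ZAR accumulates by e^(0.0980×10/12) = 1.0850941.
So F = 0.05519 × 1.0061857 / 1.0850941 = 0.05117657 (SGD/ZAR).

0.051177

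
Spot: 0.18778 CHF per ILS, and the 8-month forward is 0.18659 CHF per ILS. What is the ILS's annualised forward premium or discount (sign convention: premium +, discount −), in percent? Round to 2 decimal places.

-0.95%

T = 8/12 years.
ILS trades forward at -0.63372% vs spot over the period.
Per annum: -0.0063372 / (8/12) = -0.009506 = -0.95%.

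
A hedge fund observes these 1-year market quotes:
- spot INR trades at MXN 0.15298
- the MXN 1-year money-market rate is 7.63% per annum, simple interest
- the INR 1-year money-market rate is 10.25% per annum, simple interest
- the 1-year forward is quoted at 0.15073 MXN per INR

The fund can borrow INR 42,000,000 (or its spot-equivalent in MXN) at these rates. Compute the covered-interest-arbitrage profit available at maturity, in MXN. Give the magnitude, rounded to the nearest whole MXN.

MXN 64,153

T = 1 year.
Invest the INR and cover forward: 42,000,000 × 1.102500 × 0.15073 = MXN 6,979,552.65.
Convert at spot and invest in MXN: 42,000,000 × 0.15298 × 1.076300 = MXN 6,915,399.71.
The quoted forward overvalues INR, so borrow MXN, buy INR at spot, deposit the INR at 10.25%, and sell the proceeds forward at 0.15073.
Profit = 6,979,552.65 − 6,915,399.71 = MXN 64,153.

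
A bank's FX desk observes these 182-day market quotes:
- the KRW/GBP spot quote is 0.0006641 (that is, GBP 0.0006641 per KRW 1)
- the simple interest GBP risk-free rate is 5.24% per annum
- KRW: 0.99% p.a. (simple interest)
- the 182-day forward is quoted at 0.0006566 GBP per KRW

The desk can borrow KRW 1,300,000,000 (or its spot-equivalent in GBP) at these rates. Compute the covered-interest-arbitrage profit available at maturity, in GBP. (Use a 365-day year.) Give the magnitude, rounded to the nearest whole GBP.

GBP 28,094

T = 182/365 years.
Route A — deposit KRW, sell forward: 1,300,000,000 × 1.00493644 × 0.0006566 = GBP 857,793.65.
Route B — convert at spot, deposit GBP: 1,300,000,000 × 0.0006641 × 1.02612822 = GBP 885,887.28.
The quoted forward undervalues KRW, so borrow KRW, convert to GBP at spot, deposit the GBP at 5.24%, and buy KRW forward at 0.0006566 to cover the loan.
The gap between the two covered legs is GBP 28,094.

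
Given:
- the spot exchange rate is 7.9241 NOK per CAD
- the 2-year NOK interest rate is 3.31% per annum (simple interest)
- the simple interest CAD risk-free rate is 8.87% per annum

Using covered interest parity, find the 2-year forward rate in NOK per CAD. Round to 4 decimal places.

7.1757

T = 2 years.
Growth of 1 NOK over T: 1 + 0.0331×2 = 1.066200.
Growth of 1 CAD over T: 1 + 0.0887×2 = 1.177400.
Forward (NOK per CAD) = 7.9241 × 1.066200 / 1.177400 = 7.175705.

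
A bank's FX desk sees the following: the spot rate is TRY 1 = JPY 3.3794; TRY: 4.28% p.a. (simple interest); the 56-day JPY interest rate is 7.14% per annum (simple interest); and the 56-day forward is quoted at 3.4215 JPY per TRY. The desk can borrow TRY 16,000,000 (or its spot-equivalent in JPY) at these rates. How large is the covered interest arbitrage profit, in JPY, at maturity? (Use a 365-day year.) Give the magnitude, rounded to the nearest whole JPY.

T = 56/365 years.
Invest the TRY and cover forward: 16,000,000 × 1.0065665753 × 3.4215 = JPY 55,103,480.60.
Convert at spot and invest in JPY: 16,000,000 × 3.3794 × 1.0109545205 = JPY 54,662,715.31.
The quoted forward overvalues TRY, so borrow JPY, buy TRY at spot, deposit the TRY at 4.28%, and sell the proceeds forward at 3.4215.
The gap between the two covered legs is JPY 440,765.

JPY 440,765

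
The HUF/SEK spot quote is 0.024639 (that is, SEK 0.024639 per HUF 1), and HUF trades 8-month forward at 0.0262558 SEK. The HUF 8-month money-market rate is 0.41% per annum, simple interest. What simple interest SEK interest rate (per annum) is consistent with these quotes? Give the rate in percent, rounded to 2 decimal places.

T = 8/12 years.
By CIP, F/S equals the SEK-to-HUF growth ratio: 0.0262558/0.024639 = 1.0656195.
The HUF side grows by 1 + 0.0041×8/12 = 1.0027333.
Hence g_SEK = 1.0685322.
(1.0685322 − 1)/T = 0.102798, i.e. 10.28%.

10.28%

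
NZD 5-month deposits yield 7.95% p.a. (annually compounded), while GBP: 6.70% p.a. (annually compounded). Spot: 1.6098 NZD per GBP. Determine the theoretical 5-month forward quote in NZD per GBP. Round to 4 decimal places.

T = 5/12 years.
NZD accumulates by (1 + 0.0795)^(5/12) = 1.0323876.
Growth of 1 GBP over T: (1 + 0.0670)^(5/12) = 1.0273896.
So F = 1.6098 × 1.0323876 / 1.0273896 = 1.617631 (NZD/GBP).

1.6176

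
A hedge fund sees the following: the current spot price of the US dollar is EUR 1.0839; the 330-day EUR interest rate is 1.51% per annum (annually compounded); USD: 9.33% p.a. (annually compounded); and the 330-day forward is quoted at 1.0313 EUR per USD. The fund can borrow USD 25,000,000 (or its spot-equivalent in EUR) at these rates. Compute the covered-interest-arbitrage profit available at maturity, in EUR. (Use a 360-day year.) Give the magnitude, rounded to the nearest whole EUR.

T = 330/360 years.
Invest the USD and cover forward: 25,000,000 × 1.0852032084 × 1.0313 = EUR 27,979,251.72.
Convert at spot and invest in EUR: 25,000,000 × 1.0839 × 1.0138330051 = EUR 27,472,339.86.
The quoted forward overvalues USD, so borrow EUR, buy USD at spot, deposit the USD at 9.33%, and sell the proceeds forward at 1.0313.
Arbitrage profit = |27,979,251.72 − 27,472,339.86| = EUR 506,912.

EUR 506,912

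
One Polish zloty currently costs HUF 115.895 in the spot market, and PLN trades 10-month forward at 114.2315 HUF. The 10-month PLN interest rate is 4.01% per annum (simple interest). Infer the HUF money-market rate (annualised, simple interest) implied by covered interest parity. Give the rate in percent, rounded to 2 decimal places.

T = 10/12 years.
F/S = 114.2315/115.895 = 0.9856465 = (growth of HUF) / (growth of PLN).
The PLN side grows by 1 + 0.0401×10/12 = 1.0334167.
Hence g_HUF = 1.0185836.
r = (1.0185836 − 1)/(10/12) = 0.022300 → 2.23%.

2.23%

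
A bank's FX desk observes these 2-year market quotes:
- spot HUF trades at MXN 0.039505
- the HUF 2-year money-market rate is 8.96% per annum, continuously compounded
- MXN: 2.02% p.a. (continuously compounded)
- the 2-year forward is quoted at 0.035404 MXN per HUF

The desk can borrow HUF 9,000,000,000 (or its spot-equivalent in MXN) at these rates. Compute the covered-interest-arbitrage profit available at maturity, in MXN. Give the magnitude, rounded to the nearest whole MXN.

T = 2 years.
Invest the HUF and cover forward: 9,000,000,000 × 1.19625997224 × 0.035404 = MXN 381,171,492.51.
Convert at spot and invest in MXN: 9,000,000,000 × 0.039505 × 1.04122718178 = MXN 370,203,118.35.
The quoted forward overvalues HUF, so borrow MXN, buy HUF at spot, deposit the HUF at 8.96%, and sell the proceeds forward at 0.035404.
Arbitrage profit = |381,171,492.51 − 370,203,118.35| = MXN 10,968,374.

MXN 10,968,374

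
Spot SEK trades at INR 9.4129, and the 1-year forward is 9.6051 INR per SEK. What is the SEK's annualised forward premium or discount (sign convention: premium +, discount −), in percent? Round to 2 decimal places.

T = 1 year.
(F − S)/S = (9.6051 − 9.4129)/9.4129 = 0.0204188.
Annualise by dividing by T: 0.0204188 / 1 = 0.020419 → 2.04%.

+2.04%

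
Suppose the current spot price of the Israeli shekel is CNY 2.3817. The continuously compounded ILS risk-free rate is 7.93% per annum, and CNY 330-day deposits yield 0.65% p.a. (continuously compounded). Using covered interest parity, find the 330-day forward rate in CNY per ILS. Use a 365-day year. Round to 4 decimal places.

T = 330/365 years.
CNY accumulates by e^(0.0065×330/365) = 1.005894.
Growth of 1 ILS over T: e^(0.0793×330/365) = 1.0743286.
CIP: F = S · (grow CNY)/(grow ILS) = 2.3817 × 1.005894/1.0743286 = 2.229986 CNY per ILS.

2.2300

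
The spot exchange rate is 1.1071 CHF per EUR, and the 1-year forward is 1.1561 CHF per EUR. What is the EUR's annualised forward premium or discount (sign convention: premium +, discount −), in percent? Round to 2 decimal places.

T = 1 year.
Period premium: (1.1561 − 1.1071)/1.1071 = 0.0442598.
Per annum: 0.0442598 / 1 = 0.044260 = 4.43%.

+4.43%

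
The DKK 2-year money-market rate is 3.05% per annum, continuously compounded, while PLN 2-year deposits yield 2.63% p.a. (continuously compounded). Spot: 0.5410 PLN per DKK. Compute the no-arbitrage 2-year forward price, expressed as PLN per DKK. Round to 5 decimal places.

T = 2 years.
PLN growth factor: e^(0.0263×2) = 1.054008.
DKK growth factor: e^(0.0305×2) = 1.0628989.
So F = 0.541 × 1.054008 / 1.0628989 = 0.5364747 (PLN/DKK).

0.53647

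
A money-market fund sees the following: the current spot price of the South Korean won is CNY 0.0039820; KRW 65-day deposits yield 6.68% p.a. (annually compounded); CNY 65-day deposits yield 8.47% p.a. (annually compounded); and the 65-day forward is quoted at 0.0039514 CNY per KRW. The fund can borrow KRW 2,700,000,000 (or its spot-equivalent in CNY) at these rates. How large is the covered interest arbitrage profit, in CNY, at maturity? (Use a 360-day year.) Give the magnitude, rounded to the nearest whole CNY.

T = 65/360 years.
Invest the KRW and cover forward: 2,700,000,000 × 1.0117437796 × 0.0039514 = CNY 10,794,071.80.
Convert at spot and invest in CNY: 2,700,000,000 × 0.0039820 × 1.0147880671 = CNY 10,910,392.42.
The quoted forward undervalues KRW, so borrow KRW, convert to CNY at spot, deposit the CNY at 8.47%, and buy KRW forward at 0.0039514 to cover the loan.
The gap between the two covered legs is CNY 116,321.

CNY 116,321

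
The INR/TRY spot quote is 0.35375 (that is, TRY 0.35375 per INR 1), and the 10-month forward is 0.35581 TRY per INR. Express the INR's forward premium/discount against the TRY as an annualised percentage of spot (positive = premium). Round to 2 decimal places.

T = 10/12 years.
INR trades forward at +0.58233% vs spot over the period.
×(1/T) gives 0.70% p.a.

+0.70%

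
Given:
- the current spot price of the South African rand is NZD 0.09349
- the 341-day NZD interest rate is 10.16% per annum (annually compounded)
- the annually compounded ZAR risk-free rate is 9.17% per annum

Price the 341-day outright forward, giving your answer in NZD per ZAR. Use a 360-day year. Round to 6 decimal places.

T = 341/360 years.
Growth of 1 NZD over T: (1 + 0.1016)^(341/360) = 1.0959885.
ZAR growth factor: (1 + 0.0917)^(341/360) = 1.0866566.
So F = 0.09349 × 1.0959885 / 1.0866566 = 0.09429287 (NZD/ZAR).

0.094293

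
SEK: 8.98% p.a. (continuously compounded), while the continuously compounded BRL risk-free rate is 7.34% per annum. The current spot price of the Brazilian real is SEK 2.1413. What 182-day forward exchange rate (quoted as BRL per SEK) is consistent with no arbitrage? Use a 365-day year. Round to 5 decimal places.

T = 182/365 years.
Growth of 1 SEK over T: e^(0.0898×182/365) = 1.0457946.
Growth of 1 BRL over T: e^(0.0734×182/365) = 1.0372775.
CIP: F = S · (grow SEK)/(grow BRL) = 2.1413 × 1.0457946/1.0372775 = 2.158882 SEK per BRL.
Invert for BRL per SEK: 1 / 2.158882 = 0.46320.

0.46320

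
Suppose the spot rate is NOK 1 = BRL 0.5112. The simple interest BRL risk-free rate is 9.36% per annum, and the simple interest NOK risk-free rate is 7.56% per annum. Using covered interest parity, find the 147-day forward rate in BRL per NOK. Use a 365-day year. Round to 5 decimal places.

T = 147/365 years.
BRL accumulates by 1 + 0.0936×147/365 = 1.0376964.
NOK accumulates by 1 + 0.0756×147/365 = 1.0304471.
So F = 0.5112 × 1.0376964 / 1.0304471 = 0.5147963 (BRL/NOK).

0.51480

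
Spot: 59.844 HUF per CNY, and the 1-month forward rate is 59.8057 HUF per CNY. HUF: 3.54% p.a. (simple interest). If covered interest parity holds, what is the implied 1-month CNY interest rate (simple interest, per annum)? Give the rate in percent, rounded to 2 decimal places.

4.31%

T = 1/12 years.
F/S = 59.8057/59.844 = 0.9993600 = (growth of HUF) / (growth of CNY).
HUF growth factor: 1 + 0.0354×1/12 = 1.002950.
That pins the CNY growth at 1.0035923.
(1.0035923 − 1)/T = 0.043108, i.e. 4.31%.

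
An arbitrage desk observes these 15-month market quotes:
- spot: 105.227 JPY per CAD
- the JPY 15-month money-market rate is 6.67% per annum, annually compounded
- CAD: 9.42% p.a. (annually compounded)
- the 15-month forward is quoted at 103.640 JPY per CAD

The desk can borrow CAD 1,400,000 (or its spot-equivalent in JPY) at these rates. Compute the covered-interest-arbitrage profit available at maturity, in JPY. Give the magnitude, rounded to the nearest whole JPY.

T = 15/12 years.
Route A — deposit CAD, sell forward: 1,400,000 × 1.11910513385 × 103.640 = JPY 162,377,678.50.
Route B — convert at spot, deposit JPY: 1,400,000 × 105.227 × 1.08405887396 = JPY 159,701,168.38.
The quoted forward overvalues CAD, so borrow JPY, buy CAD at spot, deposit the CAD at 9.42%, and sell the proceeds forward at 103.640.
The gap between the two covered legs is JPY 2,676,510.

JPY 2,676,510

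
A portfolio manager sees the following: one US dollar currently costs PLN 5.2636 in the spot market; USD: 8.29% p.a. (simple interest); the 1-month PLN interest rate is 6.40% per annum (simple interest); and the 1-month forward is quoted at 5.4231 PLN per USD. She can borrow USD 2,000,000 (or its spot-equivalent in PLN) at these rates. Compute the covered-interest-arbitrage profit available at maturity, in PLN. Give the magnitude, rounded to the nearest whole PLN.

T = 1/12 years.
Keep in USD, deliver into the forward: 2,000,000·1.0069083333·5.4231 = PLN 10,921,129.16.
Swap to PLN now, deposit: 2,000,000·5.2636·1.0053333333 = PLN 10,583,345.07.
The quoted forward overvalues USD, so borrow PLN, buy USD at spot, deposit the USD at 8.29%, and sell the proceeds forward at 5.4231.
Arbitrage profit = |10,921,129.16 − 10,583,345.07| = PLN 337,784.

PLN 337,784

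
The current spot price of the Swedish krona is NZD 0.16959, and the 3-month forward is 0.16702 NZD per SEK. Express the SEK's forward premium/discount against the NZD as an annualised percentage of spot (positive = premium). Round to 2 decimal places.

T = 3/12 years.
Period premium: (0.16702 − 0.16959)/0.16959 = -0.0151542.
Per annum: -0.0151542 / (3/12) = -0.060617 = -6.06%.

-6.06%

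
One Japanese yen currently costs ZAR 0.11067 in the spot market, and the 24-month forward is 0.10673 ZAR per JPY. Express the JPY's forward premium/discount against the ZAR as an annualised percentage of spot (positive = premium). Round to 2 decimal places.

T = 2 years.
Period premium: (0.10673 − 0.11067)/0.11067 = -0.0356013.
Per annum: -0.0356013 / 2 = -0.017801 = -1.78%.

-1.78%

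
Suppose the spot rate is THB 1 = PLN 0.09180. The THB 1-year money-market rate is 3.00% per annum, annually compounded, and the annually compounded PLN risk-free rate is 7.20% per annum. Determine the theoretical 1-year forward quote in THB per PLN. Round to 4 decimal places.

10.4665

T = 1 year.
Growth of 1 PLN over T: (1 + 0.0720)^1 = 1.072000.
Growth of 1 THB over T: (1 + 0.0300)^1 = 1.030000.
CIP: F = S · (grow PLN)/(grow THB) = 0.0918 × 1.072000/1.030000 = 0.095543301 PLN per THB.
Invert for THB per PLN: 1 / 0.095543301 = 10.4665.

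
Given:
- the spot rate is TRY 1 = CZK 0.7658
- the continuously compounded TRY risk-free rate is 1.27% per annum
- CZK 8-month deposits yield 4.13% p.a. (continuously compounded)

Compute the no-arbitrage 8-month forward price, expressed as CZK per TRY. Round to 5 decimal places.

0.78054

T = 8/12 years.
CZK accumulates by e^(0.0413×8/12) = 1.0279159.
Growth of 1 TRY over T: e^(0.0127×8/12) = 1.0085026.
CIP: F = S · (grow CZK)/(grow TRY) = 0.7658 × 1.0279159/1.0085026 = 0.7805414 CZK per TRY.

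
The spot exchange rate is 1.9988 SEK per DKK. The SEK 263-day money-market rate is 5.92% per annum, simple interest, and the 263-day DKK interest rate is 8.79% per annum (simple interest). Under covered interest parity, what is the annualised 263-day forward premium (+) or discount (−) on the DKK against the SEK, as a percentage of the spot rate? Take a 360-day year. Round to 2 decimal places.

T = 263/360 years.
CIP forward (SEK per DKK) = 1.9988 × 1.0432489/1.0642158 = 1.9594202.
(F − S)/S ÷ T = (1.9594202 − 1.9988)/1.9988/(263/360) = -0.026968 → -2.70%.

-2.70%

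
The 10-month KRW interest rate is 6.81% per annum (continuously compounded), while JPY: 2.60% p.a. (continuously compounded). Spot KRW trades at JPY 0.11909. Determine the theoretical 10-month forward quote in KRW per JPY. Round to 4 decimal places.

T = 10/12 years.
Growth of 1 JPY over T: e^(0.0260×10/12) = 1.0219031.
KRW growth factor: e^(0.0681×10/12) = 1.0583912.
Forward (JPY per KRW) = 0.11909 × 1.0219031 / 1.0583912 = 0.1149844.
Invert for KRW per JPY: 1 / 0.1149844 = 8.6968.

8.6968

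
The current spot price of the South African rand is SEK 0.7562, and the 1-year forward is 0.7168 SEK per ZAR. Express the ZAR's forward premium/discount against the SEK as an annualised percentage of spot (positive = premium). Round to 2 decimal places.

T = 1 year.
ZAR trades forward at -5.21026% vs spot over the period.
×(1/T) gives -5.21% p.a.

-5.21%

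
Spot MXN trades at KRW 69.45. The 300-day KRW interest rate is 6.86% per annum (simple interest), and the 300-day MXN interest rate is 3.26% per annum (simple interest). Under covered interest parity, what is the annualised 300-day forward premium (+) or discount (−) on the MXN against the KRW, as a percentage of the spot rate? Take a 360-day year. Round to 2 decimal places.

+3.50%

T = 300/360 years.
F = S · g_KRW/g_MXN = 69.45 × 1.0571667/1.0271667 = 71.47840.
(F − S)/S ÷ T = (71.47840 − 69.45)/69.45/(300/360) = 0.035048 → 3.50%.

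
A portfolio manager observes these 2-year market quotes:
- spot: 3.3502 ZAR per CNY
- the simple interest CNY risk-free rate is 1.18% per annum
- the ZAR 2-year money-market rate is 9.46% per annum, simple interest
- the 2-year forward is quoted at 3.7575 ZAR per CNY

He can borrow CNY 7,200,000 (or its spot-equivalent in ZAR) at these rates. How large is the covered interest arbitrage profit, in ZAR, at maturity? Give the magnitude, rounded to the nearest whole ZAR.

T = 2 years.
Keep in CNY, deliver into the forward: 7,200,000·1.023600·3.7575 = ZAR 27,692,474.40.
Swap to ZAR now, deposit: 7,200,000·3.3502·1.189200 = ZAR 28,685,216.45.
The quoted forward undervalues CNY, so borrow CNY, convert to ZAR at spot, deposit the ZAR at 9.46%, and buy CNY forward at 3.7575 to cover the loan.
Profit = 28,685,216.45 − 27,692,474.40 = ZAR 992,742.

ZAR 992,742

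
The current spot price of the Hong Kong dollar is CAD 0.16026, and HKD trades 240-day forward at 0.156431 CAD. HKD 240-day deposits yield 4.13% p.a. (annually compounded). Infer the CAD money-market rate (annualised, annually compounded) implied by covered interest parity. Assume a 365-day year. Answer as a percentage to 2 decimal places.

T = 240/365 years.
By CIP, F/S equals the CAD-to-HKD growth ratio: 0.156431/0.16026 = 0.9761076.
HKD growth factor: (1 + 0.0413)^(240/365) = 1.0269676.
Hence g_CAD = 1.0024309.
Annualise: 1.0024309^(365/240) − 1 = 0.003699 = 0.37%.

0.37%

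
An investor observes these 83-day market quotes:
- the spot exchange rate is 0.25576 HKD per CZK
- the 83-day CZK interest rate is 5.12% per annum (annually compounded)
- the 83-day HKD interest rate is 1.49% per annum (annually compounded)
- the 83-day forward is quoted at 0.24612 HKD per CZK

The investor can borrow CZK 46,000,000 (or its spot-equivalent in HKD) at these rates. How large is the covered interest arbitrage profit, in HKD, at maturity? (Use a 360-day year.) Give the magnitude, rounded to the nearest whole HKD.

T = 83/360 years.
Invest the CZK and cover forward: 46,000,000 × 1.0115787052 × 0.24612 = HKD 11,452,608.54.
Convert at spot and invest in HKD: 46,000,000 × 0.25576 × 1.0034157568 = HKD 11,805,146.24.
The quoted forward undervalues CZK, so borrow CZK, convert to HKD at spot, deposit the HKD at 1.49%, and buy CZK forward at 0.24612 to cover the loan.
The gap between the two covered legs is HKD 352,538.

HKD 352,538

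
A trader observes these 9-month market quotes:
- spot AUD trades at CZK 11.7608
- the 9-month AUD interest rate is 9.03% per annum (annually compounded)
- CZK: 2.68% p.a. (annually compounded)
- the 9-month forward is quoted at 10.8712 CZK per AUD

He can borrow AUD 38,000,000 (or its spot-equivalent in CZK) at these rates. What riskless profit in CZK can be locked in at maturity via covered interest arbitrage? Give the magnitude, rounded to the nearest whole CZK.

T = 9/12 years.
Route A — deposit AUD, sell forward: 38,000,000 × 1.06698793601 × 10.8712 = CZK 440,778,691.50.
Route B — convert at spot, deposit CZK: 38,000,000 × 11.7608 × 1.02003340577 = CZK 455,863,537.39.
The quoted forward undervalues AUD, so borrow AUD, convert to CZK at spot, deposit the CZK at 2.68%, and buy AUD forward at 10.8712 to cover the loan.
The gap between the two covered legs is CZK 15,084,846.

CZK 15,084,846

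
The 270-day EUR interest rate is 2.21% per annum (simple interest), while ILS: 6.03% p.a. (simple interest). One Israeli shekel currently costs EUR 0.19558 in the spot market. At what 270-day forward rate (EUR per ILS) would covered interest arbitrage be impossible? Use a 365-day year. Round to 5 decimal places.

0.19029

T = 270/365 years.
EUR growth factor: 1 + 0.0221×270/365 = 1.0163479.
ILS accumulates by 1 + 0.0603×270/365 = 1.0446055.
So F = 0.19558 × 1.0163479 / 1.0446055 = 0.1902894 (EUR/ILS).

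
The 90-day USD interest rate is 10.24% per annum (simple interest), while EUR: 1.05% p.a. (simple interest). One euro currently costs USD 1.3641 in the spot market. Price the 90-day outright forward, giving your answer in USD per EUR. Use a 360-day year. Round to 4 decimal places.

1.3954

T = 90/360 years.
USD growth factor: 1 + 0.1024×90/360 = 1.025600.
EUR accumulates by 1 + 0.0105×90/360 = 1.002625.
Forward (USD per EUR) = 1.3641 × 1.025600 / 1.002625 = 1.395358.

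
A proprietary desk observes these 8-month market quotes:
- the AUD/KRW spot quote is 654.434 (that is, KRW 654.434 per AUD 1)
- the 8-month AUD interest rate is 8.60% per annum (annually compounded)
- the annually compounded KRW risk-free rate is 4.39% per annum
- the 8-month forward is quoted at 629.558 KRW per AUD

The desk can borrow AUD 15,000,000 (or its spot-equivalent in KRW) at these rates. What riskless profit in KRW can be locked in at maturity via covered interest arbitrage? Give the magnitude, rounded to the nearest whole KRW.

KRW 124,432,397

T = 8/12 years.
Invest the AUD and cover forward: 15,000,000 × 1.05654147506 × 629.558 = KRW 9,977,312,069.34.
Convert at spot and invest in KRW: 15,000,000 × 654.434 × 1.029056606267 = KRW 10,101,744,465.99.
The quoted forward undervalues AUD, so borrow AUD, convert to KRW at spot, deposit the KRW at 4.39%, and buy AUD forward at 629.558 to cover the loan.
Arbitrage profit = |9,977,312,069.34 − 10,101,744,465.99| = KRW 124,432,397.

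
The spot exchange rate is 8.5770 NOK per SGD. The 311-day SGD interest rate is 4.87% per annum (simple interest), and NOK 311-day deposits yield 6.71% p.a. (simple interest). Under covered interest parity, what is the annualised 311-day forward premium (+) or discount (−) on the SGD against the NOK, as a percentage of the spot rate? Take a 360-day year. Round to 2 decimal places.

+1.77%

T = 311/360 years.
F = S · g_NOK/g_SGD = 8.577 × 1.0579669/1.0420714 = 8.7078314.
(F − S)/S ÷ T = (8.7078314 − 8.577)/8.577/(311/360) = 0.017657 → 1.77%.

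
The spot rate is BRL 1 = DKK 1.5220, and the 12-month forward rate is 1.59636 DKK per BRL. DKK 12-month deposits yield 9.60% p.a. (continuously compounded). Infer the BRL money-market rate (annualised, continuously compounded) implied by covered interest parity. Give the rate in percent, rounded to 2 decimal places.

T = 1 year.
F/S = 1.59636/1.522 = 1.0488568 = (growth of DKK) / (growth of BRL).
The DKK side grows by e^(0.0960×1) = 1.1007591.
So the BRL growth factor = 1.0494846.
r = ln(1.0494846)/1 = 0.048299 → 4.83%.

4.83%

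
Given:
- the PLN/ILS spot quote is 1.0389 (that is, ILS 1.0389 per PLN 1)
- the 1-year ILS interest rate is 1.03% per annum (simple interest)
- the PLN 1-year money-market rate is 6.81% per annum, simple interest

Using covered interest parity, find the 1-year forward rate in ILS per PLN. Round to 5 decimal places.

0.98268

T = 1 year.
Growth of 1 ILS over T: 1 + 0.0103×1 = 1.010300.
Growth of 1 PLN over T: 1 + 0.0681×1 = 1.068100.
Forward (ILS per PLN) = 1.0389 × 1.010300 / 1.068100 = 0.9826802.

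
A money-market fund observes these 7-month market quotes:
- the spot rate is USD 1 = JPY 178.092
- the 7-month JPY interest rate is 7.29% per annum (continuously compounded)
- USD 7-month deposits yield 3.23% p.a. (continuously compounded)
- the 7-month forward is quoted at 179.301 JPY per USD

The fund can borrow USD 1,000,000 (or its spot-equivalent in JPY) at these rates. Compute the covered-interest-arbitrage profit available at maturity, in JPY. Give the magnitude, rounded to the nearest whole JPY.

JPY 3,117,341

T = 7/12 years.
Invest the USD and cover forward: 1,000,000 × 1.01902029096 × 179.301 = JPY 182,711,357.19.
Convert at spot and invest in JPY: 1,000,000 × 178.092 × 1.0434421421 = JPY 185,828,697.97.
The quoted forward undervalues USD, so borrow USD, convert to JPY at spot, deposit the JPY at 7.29%, and buy USD forward at 179.301 to cover the loan.
Arbitrage profit = |182,711,357.19 − 185,828,697.97| = JPY 3,117,341.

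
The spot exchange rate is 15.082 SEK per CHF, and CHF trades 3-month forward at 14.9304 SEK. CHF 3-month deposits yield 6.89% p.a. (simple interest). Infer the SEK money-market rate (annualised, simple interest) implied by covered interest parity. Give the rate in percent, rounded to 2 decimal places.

2.80%

T = 3/12 years.
By CIP, F/S equals the SEK-to-CHF growth ratio: 14.9304/15.082 = 0.9899483.
The CHF side grows by 1 + 0.0689×3/12 = 1.017225.
That pins the SEK growth at 1.0070002.
r = (1.0070002 − 1)/(3/12) = 0.028001 → 2.80%.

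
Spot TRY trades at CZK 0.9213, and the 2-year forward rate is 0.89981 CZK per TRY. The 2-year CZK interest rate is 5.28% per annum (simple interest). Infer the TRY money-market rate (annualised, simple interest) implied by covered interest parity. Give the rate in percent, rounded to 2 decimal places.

T = 2 years.
CIP gives F = S · g_CZK/g_TRY, so g_CZK/g_TRY = 0.89981/0.9213 = 0.9766743.
CZK growth factor: 1 + 0.0528×2 = 1.105600.
Hence g_TRY = 1.1320048.
r = (1.1320048 − 1)/2 = 0.066002 → 6.60%.

6.60%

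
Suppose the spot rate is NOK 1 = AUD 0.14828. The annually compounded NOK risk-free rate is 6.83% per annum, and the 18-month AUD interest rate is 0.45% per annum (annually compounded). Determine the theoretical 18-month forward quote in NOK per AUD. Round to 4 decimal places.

T = 18/12 years.
AUD accumulates by (1 + 0.0045)^(18/12) = 1.0067576.
Growth of 1 NOK over T: (1 + 0.0683)^(18/12) = 1.1041799.
So F = 0.14828 × 1.0067576 / 1.1041799 = 0.1351972 (AUD/NOK).
Quoted the other way: 1/0.1351972 = 7.3966 NOK per AUD.

7.3966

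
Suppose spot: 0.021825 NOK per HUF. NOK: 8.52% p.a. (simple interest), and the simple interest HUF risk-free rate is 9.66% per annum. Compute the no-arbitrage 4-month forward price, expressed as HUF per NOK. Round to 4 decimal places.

T = 4/12 years.
NOK accumulates by 1 + 0.0852×4/12 = 1.028400.
Growth of 1 HUF over T: 1 + 0.0966×4/12 = 1.032200.
So F = 0.021825 × 1.028400 / 1.032200 = 0.021744652 (NOK/HUF).
Quoted the other way: 1/0.021744652 = 45.9883 HUF per NOK.

45.9883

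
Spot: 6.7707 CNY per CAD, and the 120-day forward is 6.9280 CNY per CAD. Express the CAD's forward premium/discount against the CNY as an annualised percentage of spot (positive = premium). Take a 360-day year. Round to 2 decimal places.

+6.97%

T = 120/360 years.
CAD trades forward at +2.32325% vs spot over the period.
Annualise by dividing by T: 0.0232325 / (120/360) = 0.069698 → 6.97%.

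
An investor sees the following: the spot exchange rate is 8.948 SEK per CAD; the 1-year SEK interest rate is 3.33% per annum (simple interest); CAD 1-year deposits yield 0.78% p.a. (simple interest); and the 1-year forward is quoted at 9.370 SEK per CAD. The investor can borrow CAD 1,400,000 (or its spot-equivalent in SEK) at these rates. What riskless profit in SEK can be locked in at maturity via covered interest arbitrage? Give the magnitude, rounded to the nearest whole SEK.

SEK 275,965

T = 1 year.
Keep in CAD, deliver into the forward: 1,400,000·1.007800·9.370 = SEK 13,220,320.40.
Swap to SEK now, deposit: 1,400,000·8.948·1.033300 = SEK 12,944,355.76.
The quoted forward overvalues CAD, so borrow SEK, buy CAD at spot, deposit the CAD at 0.78%, and sell the proceeds forward at 9.370.
The gap between the two covered legs is SEK 275,965.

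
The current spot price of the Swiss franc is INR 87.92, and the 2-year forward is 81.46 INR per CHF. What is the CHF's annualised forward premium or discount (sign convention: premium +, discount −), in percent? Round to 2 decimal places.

T = 2 years.
(F − S)/S = (81.46 − 87.92)/87.92 = -0.0734759.
Annualise by dividing by T: -0.0734759 / 2 = -0.036738 → -3.67%.

-3.67%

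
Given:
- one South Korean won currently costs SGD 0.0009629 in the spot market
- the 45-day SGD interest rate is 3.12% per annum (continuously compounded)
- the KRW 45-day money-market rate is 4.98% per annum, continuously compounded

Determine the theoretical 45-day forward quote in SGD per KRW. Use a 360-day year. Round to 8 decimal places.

T = 45/360 years.
SGD growth factor: e^(0.0312×45/360) = 1.0039076.
Growth of 1 KRW over T: e^(0.0498×45/360) = 1.0062444.
CIP: F = S · (grow SGD)/(grow KRW) = 0.0009629 × 1.0039076/1.0062444 = 0.0009606639 SGD per KRW.

0.00096066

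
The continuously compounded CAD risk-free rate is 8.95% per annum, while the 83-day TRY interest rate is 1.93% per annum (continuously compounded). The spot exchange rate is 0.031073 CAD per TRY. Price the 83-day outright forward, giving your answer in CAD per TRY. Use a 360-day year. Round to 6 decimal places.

0.031580

T = 83/360 years.
Growth of 1 CAD over T: e^(0.0895×83/360) = 1.0208491.
TRY growth factor: e^(0.0193×83/360) = 1.0044596.
So F = 0.031073 × 1.0208491 / 1.0044596 = 0.03158001 (CAD/TRY).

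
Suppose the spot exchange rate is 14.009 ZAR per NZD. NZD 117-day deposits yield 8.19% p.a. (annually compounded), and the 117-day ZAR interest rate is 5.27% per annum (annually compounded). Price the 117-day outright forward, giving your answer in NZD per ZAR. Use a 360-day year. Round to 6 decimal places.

0.072020

T = 117/360 years.
ZAR accumulates by (1 + 0.0527)^(117/360) = 1.0168315.
NZD growth factor: (1 + 0.0819)^(117/360) = 1.0259137.
CIP: F = S · (grow ZAR)/(grow NZD) = 14.009 × 1.0168315/1.0259137 = 13.88498 ZAR per NZD.
Invert for NZD per ZAR: 1 / 13.88498 = 0.072020.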